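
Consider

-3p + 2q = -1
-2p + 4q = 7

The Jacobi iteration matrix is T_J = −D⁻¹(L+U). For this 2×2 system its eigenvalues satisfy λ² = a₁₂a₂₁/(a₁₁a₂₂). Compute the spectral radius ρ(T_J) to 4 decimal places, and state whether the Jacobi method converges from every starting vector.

a₁₂a₂₁/(a₁₁a₂₂) = (2)·(-2) / ((-3)·(4)) = 0.333333
ρ = √|0.333333| = √0.333333 = 0.5774
ρ < 1, so Jacobi converges

0.5774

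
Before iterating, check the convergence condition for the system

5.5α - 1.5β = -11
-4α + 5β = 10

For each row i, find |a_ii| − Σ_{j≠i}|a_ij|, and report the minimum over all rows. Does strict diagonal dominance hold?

1

row 1: |5.5| − (1.5) = 4
row 2: |5| − (4) = 1
minimum over rows = 1 → strictly diagonally dominant (convergence guaranteed)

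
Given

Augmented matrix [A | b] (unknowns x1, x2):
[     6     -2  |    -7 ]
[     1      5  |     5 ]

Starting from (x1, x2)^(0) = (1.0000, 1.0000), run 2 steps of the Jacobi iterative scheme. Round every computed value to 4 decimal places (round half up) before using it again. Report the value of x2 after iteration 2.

Iteration 1:
  x1 = (-7 - (-2)·1.0000) / (6) = -0.8333
  x2 = (5 - (1)·1.0000) / (5) = 0.8000
Iteration 2:
  x1 = (-7 - (-2)·0.8000) / (6) = -0.9000
  x2 = (5 - (1)·-0.8333) / (5) = 1.1667

1.1667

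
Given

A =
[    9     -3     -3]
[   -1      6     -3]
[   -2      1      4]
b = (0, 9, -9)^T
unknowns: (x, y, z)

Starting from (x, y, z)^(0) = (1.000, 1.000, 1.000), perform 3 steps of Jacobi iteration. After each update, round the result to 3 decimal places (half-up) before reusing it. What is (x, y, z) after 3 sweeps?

(-0.616, 0.280, -2.375)

Iteration 1:
  x = (0 - (-3)·1.000 - (-3)·1.000) / (9) = 0.667
  y = (9 - (-1)·1.000 - (-3)·1.000) / (6) = 2.167
  z = (-9 - (-2)·1.000 - (1)·1.000) / (4) = -2.000
Iteration 2:
  x = (0 - (-3)·2.167 - (-3)·-2.000) / (9) = 0.056
  y = (9 - (-1)·0.667 - (-3)·-2.000) / (6) = 0.611
  z = (-9 - (-2)·0.667 - (1)·2.167) / (4) = -2.458
Iteration 3:
  x = (0 - (-3)·0.611 - (-3)·-2.458) / (9) = -0.616
  y = (9 - (-1)·0.056 - (-3)·-2.458) / (6) = 0.280
  z = (-9 - (-2)·0.056 - (1)·0.611) / (4) = -2.375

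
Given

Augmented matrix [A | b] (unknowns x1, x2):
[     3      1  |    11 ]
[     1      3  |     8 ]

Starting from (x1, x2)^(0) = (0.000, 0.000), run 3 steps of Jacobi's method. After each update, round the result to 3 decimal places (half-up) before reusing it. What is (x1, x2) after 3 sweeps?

(3.185, 1.741)

Iteration 1:
  x1 = (11 - (1)·0.000) / (3) = 3.667
  x2 = (8 - (1)·0.000) / (3) = 2.667
Iteration 2:
  x1 = (11 - (1)·2.667) / (3) = 2.778
  x2 = (8 - (1)·3.667) / (3) = 1.444
Iteration 3:
  x1 = (11 - (1)·1.444) / (3) = 3.185
  x2 = (8 - (1)·2.778) / (3) = 1.741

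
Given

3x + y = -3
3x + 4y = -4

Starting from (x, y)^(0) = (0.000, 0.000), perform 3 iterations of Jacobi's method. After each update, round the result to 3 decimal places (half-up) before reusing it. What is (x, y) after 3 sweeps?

Iteration 1:
  x = (-3 - (1)·0.000) / (3) = -1.000
  y = (-4 - (3)·0.000) / (4) = -1.000
Iteration 2:
  x = (-3 - (1)·-1.000) / (3) = -0.667
  y = (-4 - (3)·-1.000) / (4) = -0.250
Iteration 3:
  x = (-3 - (1)·-0.250) / (3) = -0.917
  y = (-4 - (3)·-0.667) / (4) = -0.500

(-0.917, -0.500)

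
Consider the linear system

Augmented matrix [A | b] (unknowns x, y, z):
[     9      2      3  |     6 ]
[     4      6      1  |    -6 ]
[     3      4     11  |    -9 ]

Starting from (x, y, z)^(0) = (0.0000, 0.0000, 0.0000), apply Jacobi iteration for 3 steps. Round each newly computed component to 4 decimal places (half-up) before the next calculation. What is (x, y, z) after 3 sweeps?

Iteration 1:
  x = (6 - (2)·0.0000 - (3)·0.0000) / (9) = 0.6667
  y = (-6 - (4)·0.0000 - (1)·0.0000) / (6) = -1.0000
  z = (-9 - (3)·0.0000 - (4)·0.0000) / (11) = -0.8182
Iteration 2:
  x = (6 - (2)·-1.0000 - (3)·-0.8182) / (9) = 1.1616
  y = (-6 - (4)·0.6667 - (1)·-0.8182) / (6) = -1.3081
  z = (-9 - (3)·0.6667 - (4)·-1.0000) / (11) = -0.6364
Iteration 3:
  x = (6 - (2)·-1.3081 - (3)·-0.6364) / (9) = 1.1695
  y = (-6 - (4)·1.1616 - (1)·-0.6364) / (6) = -1.6683
  z = (-9 - (3)·1.1616 - (4)·-1.3081) / (11) = -0.6593

(1.1695, -1.6683, -0.6593)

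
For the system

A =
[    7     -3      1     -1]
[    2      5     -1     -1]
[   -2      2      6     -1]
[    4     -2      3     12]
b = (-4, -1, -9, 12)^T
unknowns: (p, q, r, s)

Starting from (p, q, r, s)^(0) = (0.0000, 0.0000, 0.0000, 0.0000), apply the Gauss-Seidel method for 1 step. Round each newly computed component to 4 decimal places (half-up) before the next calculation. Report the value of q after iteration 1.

0.0286

Iteration 1:
  p = (-4 - (-3)·0.0000 - (1)·0.0000 - (-1)·0.0000) / (7) = -0.5714
  q = (-1 - (2)·-0.5714 - (-1)·0.0000 - (-1)·0.0000) / (5) = 0.0286
  r = (-9 - (-2)·-0.5714 - (2)·0.0286 - (-1)·0.0000) / (6) = -1.7000
  s = (12 - (4)·-0.5714 - (-2)·0.0286 - (3)·-1.7000) / (12) = 1.6202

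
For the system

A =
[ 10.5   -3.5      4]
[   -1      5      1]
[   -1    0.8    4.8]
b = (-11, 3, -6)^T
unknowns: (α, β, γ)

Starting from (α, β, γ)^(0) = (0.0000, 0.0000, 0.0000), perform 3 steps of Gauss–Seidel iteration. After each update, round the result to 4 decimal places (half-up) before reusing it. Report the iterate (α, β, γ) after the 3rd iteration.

Iteration 1:
  α = (-11 - (-3.5)·0.0000 - (4)·0.0000) / (10.5) = -1.0476
  β = (3 - (-1)·-1.0476 - (1)·0.0000) / (5) = 0.3905
  γ = (-6 - (-1)·-1.0476 - (0.8)·0.3905) / (4.8) = -1.5333
Iteration 2:
  α = (-11 - (-3.5)·0.3905 - (4)·-1.5333) / (10.5) = -0.3333
  β = (3 - (-1)·-0.3333 - (1)·-1.5333) / (5) = 0.8400
  γ = (-6 - (-1)·-0.3333 - (0.8)·0.8400) / (4.8) = -1.4594
Iteration 3:
  α = (-11 - (-3.5)·0.8400 - (4)·-1.4594) / (10.5) = -0.2117
  β = (3 - (-1)·-0.2117 - (1)·-1.4594) / (5) = 0.8495
  γ = (-6 - (-1)·-0.2117 - (0.8)·0.8495) / (4.8) = -1.4357

(-0.2117, 0.8495, -1.4357)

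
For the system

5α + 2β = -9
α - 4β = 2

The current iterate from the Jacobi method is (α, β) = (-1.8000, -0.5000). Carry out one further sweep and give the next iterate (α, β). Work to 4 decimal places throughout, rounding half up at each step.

(-1.6000, -0.9500)

One sweep:
  α = (-9 - (2)·-0.5000) / (5) = -1.6000
  β = (2 - (1)·-1.8000) / (-4) = -0.9500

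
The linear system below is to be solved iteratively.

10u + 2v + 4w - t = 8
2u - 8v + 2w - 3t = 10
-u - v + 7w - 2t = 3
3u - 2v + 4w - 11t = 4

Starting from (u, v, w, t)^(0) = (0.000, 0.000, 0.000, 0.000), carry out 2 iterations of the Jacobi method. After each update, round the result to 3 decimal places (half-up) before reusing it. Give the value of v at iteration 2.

Iteration 1:
  u = (8 - (2)·0.000 - (4)·0.000 - (-1)·0.000) / (10) = 0.800
  v = (10 - (2)·0.000 - (2)·0.000 - (-3)·0.000) / (-8) = -1.250
  w = (3 - (-1)·0.000 - (-1)·0.000 - (-2)·0.000) / (7) = 0.429
  t = (4 - (3)·0.000 - (-2)·0.000 - (4)·0.000) / (-11) = -0.364
Iteration 2:
  u = (8 - (2)·-1.250 - (4)·0.429 - (-1)·-0.364) / (10) = 0.842
  v = (10 - (2)·0.800 - (2)·0.429 - (-3)·-0.364) / (-8) = -0.806
  w = (3 - (-1)·0.800 - (-1)·-1.250 - (-2)·-0.364) / (7) = 0.260
  t = (4 - (3)·0.800 - (-2)·-1.250 - (4)·0.429) / (-11) = 0.238

-0.806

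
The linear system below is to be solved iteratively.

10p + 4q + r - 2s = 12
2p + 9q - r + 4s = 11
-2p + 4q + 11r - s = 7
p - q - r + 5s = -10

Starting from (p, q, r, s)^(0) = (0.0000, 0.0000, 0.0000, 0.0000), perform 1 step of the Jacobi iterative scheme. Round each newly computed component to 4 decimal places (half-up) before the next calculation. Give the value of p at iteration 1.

Iteration 1:
  p = (12 - (4)·0.0000 - (1)·0.0000 - (-2)·0.0000) / (10) = 1.2000
  q = (11 - (2)·0.0000 - (-1)·0.0000 - (4)·0.0000) / (9) = 1.2222
  r = (7 - (-2)·0.0000 - (4)·0.0000 - (-1)·0.0000) / (11) = 0.6364
  s = (-10 - (1)·0.0000 - (-1)·0.0000 - (-1)·0.0000) / (5) = -2.0000

1.2000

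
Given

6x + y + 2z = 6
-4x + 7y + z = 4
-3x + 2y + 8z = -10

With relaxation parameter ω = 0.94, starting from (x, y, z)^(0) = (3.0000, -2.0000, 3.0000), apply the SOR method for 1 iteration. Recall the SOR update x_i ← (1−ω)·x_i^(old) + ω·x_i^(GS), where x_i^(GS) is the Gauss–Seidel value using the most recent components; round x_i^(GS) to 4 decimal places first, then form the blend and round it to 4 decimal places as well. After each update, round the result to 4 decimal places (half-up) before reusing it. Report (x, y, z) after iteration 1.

(0.4933, 0.2792, -0.8867)

Iteration 1:
  x: GS value = (6 - (1)·-2.0000 - (2)·3.0000) / (6) = 0.3333;  x ← (1−ω)·3.0000 + ω·0.3333 = 0.4933
  y: GS value = (4 - (-4)·0.4933 - (1)·3.0000) / (7) = 0.4247;  y ← (1−ω)·-2.0000 + ω·0.4247 = 0.2792
  z: GS value = (-10 - (-3)·0.4933 - (2)·0.2792) / (8) = -1.1348;  z ← (1−ω)·3.0000 + ω·-1.1348 = -0.8867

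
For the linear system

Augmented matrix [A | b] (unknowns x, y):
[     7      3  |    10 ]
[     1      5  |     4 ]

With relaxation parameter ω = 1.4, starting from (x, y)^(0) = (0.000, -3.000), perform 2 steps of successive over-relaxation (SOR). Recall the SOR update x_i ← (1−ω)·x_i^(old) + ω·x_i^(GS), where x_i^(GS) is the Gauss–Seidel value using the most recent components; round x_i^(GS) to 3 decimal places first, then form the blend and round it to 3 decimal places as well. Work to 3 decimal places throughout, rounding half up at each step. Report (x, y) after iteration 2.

Iteration 1:
  x: GS value = (10 - (3)·-3.000) / (7) = 2.714;  x ← (1−ω)·0.000 + ω·2.714 = 3.800
  y: GS value = (4 - (1)·3.800) / (5) = 0.040;  y ← (1−ω)·-3.000 + ω·0.040 = 1.256
Iteration 2:
  x: GS value = (10 - (3)·1.256) / (7) = 0.890;  x ← (1−ω)·3.800 + ω·0.890 = -0.274
  y: GS value = (4 - (1)·-0.274) / (5) = 0.855;  y ← (1−ω)·1.256 + ω·0.855 = 0.695

(-0.274, 0.695)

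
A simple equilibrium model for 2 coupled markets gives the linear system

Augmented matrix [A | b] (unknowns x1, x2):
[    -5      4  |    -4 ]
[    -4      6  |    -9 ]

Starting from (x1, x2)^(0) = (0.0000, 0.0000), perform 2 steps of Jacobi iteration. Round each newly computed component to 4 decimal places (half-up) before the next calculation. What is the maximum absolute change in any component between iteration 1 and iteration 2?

Iteration 1:
  x1 = (-4 - (4)·0.0000) / (-5) = 0.8000
  x2 = (-9 - (-4)·0.0000) / (6) = -1.5000
Iteration 2:
  x1 = (-4 - (4)·-1.5000) / (-5) = -0.4000
  x2 = (-9 - (-4)·0.8000) / (6) = -0.9667
Change: (-1.2000, 0.5333) → max |·| = 1.2000

1.2000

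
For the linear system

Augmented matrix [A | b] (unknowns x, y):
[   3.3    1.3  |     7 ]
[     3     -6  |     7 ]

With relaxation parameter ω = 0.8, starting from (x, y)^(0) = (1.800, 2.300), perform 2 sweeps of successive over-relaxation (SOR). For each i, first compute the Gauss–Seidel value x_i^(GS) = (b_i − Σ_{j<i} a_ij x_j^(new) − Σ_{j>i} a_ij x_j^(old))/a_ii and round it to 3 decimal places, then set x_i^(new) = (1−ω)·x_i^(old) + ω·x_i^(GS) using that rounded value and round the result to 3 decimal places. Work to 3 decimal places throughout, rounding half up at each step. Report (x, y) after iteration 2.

(1.945, -0.143)

Iteration 1:
  x: GS value = (7 - (1.3)·2.300) / (3.3) = 1.215;  x ← (1−ω)·1.800 + ω·1.215 = 1.332
  y: GS value = (7 - (3)·1.332) / (-6) = -0.501;  y ← (1−ω)·2.300 + ω·-0.501 = 0.059
Iteration 2:
  x: GS value = (7 - (1.3)·0.059) / (3.3) = 2.098;  x ← (1−ω)·1.332 + ω·2.098 = 1.945
  y: GS value = (7 - (3)·1.945) / (-6) = -0.194;  y ← (1−ω)·0.059 + ω·-0.194 = -0.143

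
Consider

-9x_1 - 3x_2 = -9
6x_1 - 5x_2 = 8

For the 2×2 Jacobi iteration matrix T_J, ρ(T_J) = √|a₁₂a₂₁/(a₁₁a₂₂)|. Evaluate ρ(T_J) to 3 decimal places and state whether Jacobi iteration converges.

a₁₂a₂₁/(a₁₁a₂₂) = (-3)·(6) / ((-9)·(-5)) = -0.400000
ρ = √|-0.400000| = √0.400000 = 0.632
ρ < 1, so Jacobi converges

0.632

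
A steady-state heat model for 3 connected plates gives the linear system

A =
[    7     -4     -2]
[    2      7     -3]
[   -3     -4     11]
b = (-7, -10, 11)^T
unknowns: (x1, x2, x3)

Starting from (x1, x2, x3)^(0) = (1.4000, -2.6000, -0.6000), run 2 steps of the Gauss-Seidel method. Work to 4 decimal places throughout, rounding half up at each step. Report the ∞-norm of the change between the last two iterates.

1.1101

Iteration 1:
  x1 = (-7 - (-4)·-2.6000 - (-2)·-0.6000) / (7) = -2.6571
  x2 = (-10 - (2)·-2.6571 - (-3)·-0.6000) / (7) = -0.9265
  x3 = (11 - (-3)·-2.6571 - (-4)·-0.9265) / (11) = -0.0616
Iteration 2:
  x1 = (-7 - (-4)·-0.9265 - (-2)·-0.0616) / (7) = -1.5470
  x2 = (-10 - (2)·-1.5470 - (-3)·-0.0616) / (7) = -1.0130
  x3 = (11 - (-3)·-1.5470 - (-4)·-1.0130) / (11) = 0.2097
Change: (1.1101, -0.0865, 0.2713) → max |·| = 1.1101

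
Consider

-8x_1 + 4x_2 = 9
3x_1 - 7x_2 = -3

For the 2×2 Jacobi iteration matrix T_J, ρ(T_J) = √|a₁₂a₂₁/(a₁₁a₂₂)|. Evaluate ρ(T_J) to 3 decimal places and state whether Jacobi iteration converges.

0.463

a₁₂a₂₁/(a₁₁a₂₂) = (4)·(3) / ((-8)·(-7)) = 0.214286
ρ = √|0.214286| = √0.214286 = 0.463
ρ < 1, so Jacobi converges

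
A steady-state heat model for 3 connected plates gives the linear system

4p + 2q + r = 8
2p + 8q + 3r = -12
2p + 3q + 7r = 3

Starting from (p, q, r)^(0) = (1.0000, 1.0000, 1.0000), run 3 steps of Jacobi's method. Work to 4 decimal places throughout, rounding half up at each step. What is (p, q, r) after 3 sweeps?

(2.6072, -2.6518, 0.2641)

Iteration 1:
  p = (8 - (2)·1.0000 - (1)·1.0000) / (4) = 1.2500
  q = (-12 - (2)·1.0000 - (3)·1.0000) / (8) = -2.1250
  r = (3 - (2)·1.0000 - (3)·1.0000) / (7) = -0.2857
Iteration 2:
  p = (8 - (2)·-2.1250 - (1)·-0.2857) / (4) = 3.1339
  q = (-12 - (2)·1.2500 - (3)·-0.2857) / (8) = -1.7054
  r = (3 - (2)·1.2500 - (3)·-2.1250) / (7) = 0.9821
Iteration 3:
  p = (8 - (2)·-1.7054 - (1)·0.9821) / (4) = 2.6072
  q = (-12 - (2)·3.1339 - (3)·0.9821) / (8) = -2.6518
  r = (3 - (2)·3.1339 - (3)·-1.7054) / (7) = 0.2641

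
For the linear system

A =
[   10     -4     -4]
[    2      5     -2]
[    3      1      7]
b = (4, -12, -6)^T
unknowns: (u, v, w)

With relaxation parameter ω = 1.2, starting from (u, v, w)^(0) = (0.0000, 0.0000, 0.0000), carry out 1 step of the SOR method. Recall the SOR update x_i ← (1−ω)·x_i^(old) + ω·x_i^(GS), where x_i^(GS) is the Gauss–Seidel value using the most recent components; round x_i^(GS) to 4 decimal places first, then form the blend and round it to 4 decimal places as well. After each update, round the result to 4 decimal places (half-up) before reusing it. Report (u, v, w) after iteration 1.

(0.4800, -3.1104, -0.7422)

Iteration 1:
  u: GS value = (4 - (-4)·0.0000 - (-4)·0.0000) / (10) = 0.4000;  u ← (1−ω)·0.0000 + ω·0.4000 = 0.4800
  v: GS value = (-12 - (2)·0.4800 - (-2)·0.0000) / (5) = -2.5920;  v ← (1−ω)·0.0000 + ω·-2.5920 = -3.1104
  w: GS value = (-6 - (3)·0.4800 - (1)·-3.1104) / (7) = -0.6185;  w ← (1−ω)·0.0000 + ω·-0.6185 = -0.7422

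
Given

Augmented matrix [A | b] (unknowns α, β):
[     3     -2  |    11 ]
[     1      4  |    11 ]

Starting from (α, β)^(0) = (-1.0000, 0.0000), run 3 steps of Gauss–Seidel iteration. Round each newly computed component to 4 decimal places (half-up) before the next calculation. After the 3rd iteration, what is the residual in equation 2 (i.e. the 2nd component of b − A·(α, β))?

Iteration 1:
  α = (11 - (-2)·0.0000) / (3) = 3.6667
  β = (11 - (1)·3.6667) / (4) = 1.8333
Iteration 2:
  α = (11 - (-2)·1.8333) / (3) = 4.8889
  β = (11 - (1)·4.8889) / (4) = 1.5278
Iteration 3:
  α = (11 - (-2)·1.5278) / (3) = 4.6852
  β = (11 - (1)·4.6852) / (4) = 1.5787
Residual b − A·x = (0.1018, 0.0000)

0.0000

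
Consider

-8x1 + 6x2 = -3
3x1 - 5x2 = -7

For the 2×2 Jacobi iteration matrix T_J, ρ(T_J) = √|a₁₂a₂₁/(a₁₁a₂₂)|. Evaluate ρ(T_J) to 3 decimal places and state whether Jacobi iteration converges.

0.671

a₁₂a₂₁/(a₁₁a₂₂) = (6)·(3) / ((-8)·(-5)) = 0.450000
ρ = √|0.450000| = √0.450000 = 0.671
ρ < 1, so Jacobi converges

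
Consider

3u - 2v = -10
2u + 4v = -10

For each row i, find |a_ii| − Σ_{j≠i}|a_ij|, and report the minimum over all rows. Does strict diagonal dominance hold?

row 1: |3| − (2) = 1
row 2: |4| − (2) = 2
minimum over rows = 1 → strictly diagonally dominant (convergence guaranteed)

1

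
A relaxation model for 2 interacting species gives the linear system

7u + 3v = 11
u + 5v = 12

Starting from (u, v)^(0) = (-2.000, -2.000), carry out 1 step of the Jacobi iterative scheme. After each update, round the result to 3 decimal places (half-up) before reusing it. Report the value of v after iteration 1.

2.800

Iteration 1:
  u = (11 - (3)·-2.000) / (7) = 2.429
  v = (12 - (1)·-2.000) / (5) = 2.800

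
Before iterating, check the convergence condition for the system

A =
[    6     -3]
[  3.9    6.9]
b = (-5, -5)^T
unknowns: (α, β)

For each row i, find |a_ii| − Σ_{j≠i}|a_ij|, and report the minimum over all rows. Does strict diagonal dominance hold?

row 1: |6| − (3) = 3
row 2: |6.9| − (3.9) = 3
minimum over rows = 3 → strictly diagonally dominant (convergence guaranteed)

3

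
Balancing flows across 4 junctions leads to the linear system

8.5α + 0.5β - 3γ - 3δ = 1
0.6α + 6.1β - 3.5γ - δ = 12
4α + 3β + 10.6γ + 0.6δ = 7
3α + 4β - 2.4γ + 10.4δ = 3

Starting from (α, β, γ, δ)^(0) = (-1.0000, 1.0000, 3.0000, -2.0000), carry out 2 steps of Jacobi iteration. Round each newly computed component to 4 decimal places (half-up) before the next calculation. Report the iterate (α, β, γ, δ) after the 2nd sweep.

Iteration 1:
  α = (1 - (0.5)·1.0000 - (-3)·3.0000 - (-3)·-2.0000) / (8.5) = 0.4118
  β = (12 - (0.6)·-1.0000 - (-3.5)·3.0000 - (-1)·-2.0000) / (6.1) = 3.4590
  γ = (7 - (4)·-1.0000 - (3)·1.0000 - (0.6)·-2.0000) / (10.6) = 0.8679
  δ = (3 - (3)·-1.0000 - (4)·1.0000 - (-2.4)·3.0000) / (10.4) = 0.8846
Iteration 2:
  α = (1 - (0.5)·3.4590 - (-3)·0.8679 - (-3)·0.8846) / (8.5) = 0.5327
  β = (12 - (0.6)·0.4118 - (-3.5)·0.8679 - (-1)·0.8846) / (6.1) = 2.5697
  γ = (7 - (4)·0.4118 - (3)·3.4590 - (0.6)·0.8846) / (10.6) = -0.5241
  δ = (3 - (3)·0.4118 - (4)·3.4590 - (-2.4)·0.8679) / (10.4) = -0.9604

(0.5327, 2.5697, -0.5241, -0.9604)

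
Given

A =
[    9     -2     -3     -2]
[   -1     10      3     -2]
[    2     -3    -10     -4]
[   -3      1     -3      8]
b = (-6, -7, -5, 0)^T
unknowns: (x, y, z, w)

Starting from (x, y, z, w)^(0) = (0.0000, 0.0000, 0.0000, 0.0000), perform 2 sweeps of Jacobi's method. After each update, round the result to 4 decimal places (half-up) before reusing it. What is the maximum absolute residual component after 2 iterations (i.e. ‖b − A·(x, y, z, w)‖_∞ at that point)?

Iteration 1:
  x = (-6 - (-2)·0.0000 - (-3)·0.0000 - (-2)·0.0000) / (9) = -0.6667
  y = (-7 - (-1)·0.0000 - (3)·0.0000 - (-2)·0.0000) / (10) = -0.7000
  z = (-5 - (2)·0.0000 - (-3)·0.0000 - (-4)·0.0000) / (-10) = 0.5000
  w = (0 - (-3)·0.0000 - (1)·0.0000 - (-3)·0.0000) / (8) = 0.0000
Iteration 2:
  x = (-6 - (-2)·-0.7000 - (-3)·0.5000 - (-2)·0.0000) / (9) = -0.6556
  y = (-7 - (-1)·-0.6667 - (3)·0.5000 - (-2)·0.0000) / (10) = -0.9167
  z = (-5 - (2)·-0.6667 - (-3)·-0.7000 - (-4)·0.0000) / (-10) = 0.5767
  w = (0 - (-3)·-0.6667 - (1)·-0.7000 - (-3)·0.5000) / (8) = 0.0250
Residual b − A·x = (-0.1529, -0.1687, -0.5719, 0.4800); ∞-norm = 0.5719

0.5719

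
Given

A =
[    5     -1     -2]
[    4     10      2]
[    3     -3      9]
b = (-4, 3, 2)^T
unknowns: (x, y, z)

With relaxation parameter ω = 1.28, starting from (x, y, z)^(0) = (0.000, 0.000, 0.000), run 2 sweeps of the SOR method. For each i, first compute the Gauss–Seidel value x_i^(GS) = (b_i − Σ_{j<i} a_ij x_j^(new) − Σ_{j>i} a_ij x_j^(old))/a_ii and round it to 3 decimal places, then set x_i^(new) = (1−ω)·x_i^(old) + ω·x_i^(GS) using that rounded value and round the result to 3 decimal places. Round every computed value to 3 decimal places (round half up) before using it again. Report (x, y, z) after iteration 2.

(0.064, -0.188, -0.134)

Iteration 1:
  x: GS value = (-4 - (-1)·0.000 - (-2)·0.000) / (5) = -0.800;  x ← (1−ω)·0.000 + ω·-0.800 = -1.024
  y: GS value = (3 - (4)·-1.024 - (2)·0.000) / (10) = 0.710;  y ← (1−ω)·0.000 + ω·0.710 = 0.909
  z: GS value = (2 - (3)·-1.024 - (-3)·0.909) / (9) = 0.867;  z ← (1−ω)·0.000 + ω·0.867 = 1.110
Iteration 2:
  x: GS value = (-4 - (-1)·0.909 - (-2)·1.110) / (5) = -0.174;  x ← (1−ω)·-1.024 + ω·-0.174 = 0.064
  y: GS value = (3 - (4)·0.064 - (2)·1.110) / (10) = 0.052;  y ← (1−ω)·0.909 + ω·0.052 = -0.188
  z: GS value = (2 - (3)·0.064 - (-3)·-0.188) / (9) = 0.138;  z ← (1−ω)·1.110 + ω·0.138 = -0.134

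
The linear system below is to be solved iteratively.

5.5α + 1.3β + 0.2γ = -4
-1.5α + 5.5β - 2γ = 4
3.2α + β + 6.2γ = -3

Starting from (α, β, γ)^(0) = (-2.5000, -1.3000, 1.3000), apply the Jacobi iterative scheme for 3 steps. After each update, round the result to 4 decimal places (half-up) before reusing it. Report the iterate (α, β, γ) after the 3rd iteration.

(-0.9445, 0.3668, -0.1826)

Iteration 1:
  α = (-4 - (1.3)·-1.3000 - (0.2)·1.3000) / (5.5) = -0.4673
  β = (4 - (-1.5)·-2.5000 - (-2)·1.3000) / (5.5) = 0.5182
  γ = (-3 - (3.2)·-2.5000 - (1)·-1.3000) / (6.2) = 1.0161
Iteration 2:
  α = (-4 - (1.3)·0.5182 - (0.2)·1.0161) / (5.5) = -0.8867
  β = (4 - (-1.5)·-0.4673 - (-2)·1.0161) / (5.5) = 0.9693
  γ = (-3 - (3.2)·-0.4673 - (1)·0.5182) / (6.2) = -0.3263
Iteration 3:
  α = (-4 - (1.3)·0.9693 - (0.2)·-0.3263) / (5.5) = -0.9445
  β = (4 - (-1.5)·-0.8867 - (-2)·-0.3263) / (5.5) = 0.3668
  γ = (-3 - (3.2)·-0.8867 - (1)·0.9693) / (6.2) = -0.1826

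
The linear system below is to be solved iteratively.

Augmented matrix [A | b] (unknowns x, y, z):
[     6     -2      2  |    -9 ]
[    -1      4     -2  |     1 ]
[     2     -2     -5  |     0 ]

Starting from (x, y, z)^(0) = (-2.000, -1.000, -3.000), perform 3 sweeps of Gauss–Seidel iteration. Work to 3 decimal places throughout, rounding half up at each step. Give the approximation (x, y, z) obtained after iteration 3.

(-1.290, -0.458, -0.333)

Iteration 1:
  x = (-9 - (-2)·-1.000 - (2)·-3.000) / (6) = -0.833
  y = (1 - (-1)·-0.833 - (-2)·-3.000) / (4) = -1.458
  z = (0 - (2)·-0.833 - (-2)·-1.458) / (-5) = 0.250
Iteration 2:
  x = (-9 - (-2)·-1.458 - (2)·0.250) / (6) = -2.069
  y = (1 - (-1)·-2.069 - (-2)·0.250) / (4) = -0.142
  z = (0 - (2)·-2.069 - (-2)·-0.142) / (-5) = -0.771
Iteration 3:
  x = (-9 - (-2)·-0.142 - (2)·-0.771) / (6) = -1.290
  y = (1 - (-1)·-1.290 - (-2)·-0.771) / (4) = -0.458
  z = (0 - (2)·-1.290 - (-2)·-0.458) / (-5) = -0.333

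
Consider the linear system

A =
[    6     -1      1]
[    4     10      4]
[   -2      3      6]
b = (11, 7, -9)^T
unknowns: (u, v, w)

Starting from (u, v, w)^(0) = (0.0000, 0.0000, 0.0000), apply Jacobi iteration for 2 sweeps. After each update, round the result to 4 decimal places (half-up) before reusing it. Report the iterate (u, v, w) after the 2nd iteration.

(2.2000, 0.5667, -1.2389)

Iteration 1:
  u = (11 - (-1)·0.0000 - (1)·0.0000) / (6) = 1.8333
  v = (7 - (4)·0.0000 - (4)·0.0000) / (10) = 0.7000
  w = (-9 - (-2)·0.0000 - (3)·0.0000) / (6) = -1.5000
Iteration 2:
  u = (11 - (-1)·0.7000 - (1)·-1.5000) / (6) = 2.2000
  v = (7 - (4)·1.8333 - (4)·-1.5000) / (10) = 0.5667
  w = (-9 - (-2)·1.8333 - (3)·0.7000) / (6) = -1.2389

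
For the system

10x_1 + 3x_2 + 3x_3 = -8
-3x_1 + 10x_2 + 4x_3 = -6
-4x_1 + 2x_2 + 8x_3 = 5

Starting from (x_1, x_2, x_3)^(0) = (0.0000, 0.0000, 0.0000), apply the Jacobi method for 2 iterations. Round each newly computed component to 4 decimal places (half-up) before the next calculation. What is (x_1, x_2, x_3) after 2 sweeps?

(-0.8075, -1.0900, 0.3750)

Iteration 1:
  x_1 = (-8 - (3)·0.0000 - (3)·0.0000) / (10) = -0.8000
  x_2 = (-6 - (-3)·0.0000 - (4)·0.0000) / (10) = -0.6000
  x_3 = (5 - (-4)·0.0000 - (2)·0.0000) / (8) = 0.6250
Iteration 2:
  x_1 = (-8 - (3)·-0.6000 - (3)·0.6250) / (10) = -0.8075
  x_2 = (-6 - (-3)·-0.8000 - (4)·0.6250) / (10) = -1.0900
  x_3 = (5 - (-4)·-0.8000 - (2)·-0.6000) / (8) = 0.3750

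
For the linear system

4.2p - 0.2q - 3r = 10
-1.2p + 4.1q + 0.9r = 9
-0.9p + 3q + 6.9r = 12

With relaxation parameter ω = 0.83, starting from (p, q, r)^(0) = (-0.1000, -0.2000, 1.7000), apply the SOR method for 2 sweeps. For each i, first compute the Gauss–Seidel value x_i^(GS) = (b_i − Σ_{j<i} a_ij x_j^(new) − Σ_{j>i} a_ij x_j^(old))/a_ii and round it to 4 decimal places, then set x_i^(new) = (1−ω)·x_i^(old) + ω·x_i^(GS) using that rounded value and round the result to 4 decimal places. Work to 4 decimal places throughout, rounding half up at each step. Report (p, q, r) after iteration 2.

Iteration 1:
  p: GS value = (10 - (-0.2)·-0.2000 - (-3)·1.7000) / (4.2) = 3.5857;  p ← (1−ω)·-0.1000 + ω·3.5857 = 2.9591
  q: GS value = (9 - (-1.2)·2.9591 - (0.9)·1.7000) / (4.1) = 2.6880;  q ← (1−ω)·-0.2000 + ω·2.6880 = 2.1970
  r: GS value = (12 - (-0.9)·2.9591 - (3)·2.1970) / (6.9) = 1.1699;  r ← (1−ω)·1.7000 + ω·1.1699 = 1.2600
Iteration 2:
  p: GS value = (10 - (-0.2)·2.1970 - (-3)·1.2600) / (4.2) = 3.3856;  p ← (1−ω)·2.9591 + ω·3.3856 = 3.3131
  q: GS value = (9 - (-1.2)·3.3131 - (0.9)·1.2600) / (4.1) = 2.8882;  q ← (1−ω)·2.1970 + ω·2.8882 = 2.7707
  r: GS value = (12 - (-0.9)·3.3131 - (3)·2.7707) / (6.9) = 0.9666;  r ← (1−ω)·1.2600 + ω·0.9666 = 1.0165

(3.3131, 2.7707, 1.0165)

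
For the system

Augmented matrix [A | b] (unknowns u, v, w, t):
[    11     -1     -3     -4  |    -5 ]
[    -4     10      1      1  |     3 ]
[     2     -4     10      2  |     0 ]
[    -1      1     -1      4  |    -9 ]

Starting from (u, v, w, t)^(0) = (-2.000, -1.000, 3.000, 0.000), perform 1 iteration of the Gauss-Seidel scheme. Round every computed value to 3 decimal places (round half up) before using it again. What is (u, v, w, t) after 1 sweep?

Iteration 1:
  u = (-5 - (-1)·-1.000 - (-3)·3.000 - (-4)·0.000) / (11) = 0.273
  v = (3 - (-4)·0.273 - (1)·3.000 - (1)·0.000) / (10) = 0.109
  w = (0 - (2)·0.273 - (-4)·0.109 - (2)·0.000) / (10) = -0.011
  t = (-9 - (-1)·0.273 - (1)·0.109 - (-1)·-0.011) / (4) = -2.212

(0.273, 0.109, -0.011, -2.212)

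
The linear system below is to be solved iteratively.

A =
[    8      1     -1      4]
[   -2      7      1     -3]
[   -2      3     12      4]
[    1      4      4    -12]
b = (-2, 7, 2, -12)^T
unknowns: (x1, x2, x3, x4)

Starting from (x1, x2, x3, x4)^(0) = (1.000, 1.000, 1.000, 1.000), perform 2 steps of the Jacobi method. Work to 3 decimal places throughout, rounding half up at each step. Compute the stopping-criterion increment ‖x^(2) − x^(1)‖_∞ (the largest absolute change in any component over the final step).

Iteration 1:
  x1 = (-2 - (1)·1.000 - (-1)·1.000 - (4)·1.000) / (8) = -0.750
  x2 = (7 - (-2)·1.000 - (1)·1.000 - (-3)·1.000) / (7) = 1.571
  x3 = (2 - (-2)·1.000 - (3)·1.000 - (4)·1.000) / (12) = -0.250
  x4 = (-12 - (1)·1.000 - (4)·1.000 - (4)·1.000) / (-12) = 1.750
Iteration 2:
  x1 = (-2 - (1)·1.571 - (-1)·-0.250 - (4)·1.750) / (8) = -1.353
  x2 = (7 - (-2)·-0.750 - (1)·-0.250 - (-3)·1.750) / (7) = 1.571
  x3 = (2 - (-2)·-0.750 - (3)·1.571 - (4)·1.750) / (12) = -0.934
  x4 = (-12 - (1)·-0.750 - (4)·1.571 - (4)·-0.250) / (-12) = 1.378
Change: (-0.603, 0.000, -0.684, -0.372) → max |·| = 0.684

0.684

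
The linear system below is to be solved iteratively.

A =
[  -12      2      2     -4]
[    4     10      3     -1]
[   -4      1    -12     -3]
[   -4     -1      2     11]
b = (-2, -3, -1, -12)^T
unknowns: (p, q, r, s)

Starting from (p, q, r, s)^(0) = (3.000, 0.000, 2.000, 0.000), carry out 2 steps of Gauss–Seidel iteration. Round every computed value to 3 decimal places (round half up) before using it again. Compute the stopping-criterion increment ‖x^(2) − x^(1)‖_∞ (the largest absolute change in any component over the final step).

0.643

Iteration 1:
  p = (-2 - (2)·0.000 - (2)·2.000 - (-4)·0.000) / (-12) = 0.500
  q = (-3 - (4)·0.500 - (3)·2.000 - (-1)·0.000) / (10) = -1.100
  r = (-1 - (-4)·0.500 - (1)·-1.100 - (-3)·0.000) / (-12) = -0.175
  s = (-12 - (-4)·0.500 - (-1)·-1.100 - (2)·-0.175) / (11) = -0.977
Iteration 2:
  p = (-2 - (2)·-1.100 - (2)·-0.175 - (-4)·-0.977) / (-12) = 0.280
  q = (-3 - (4)·0.280 - (3)·-0.175 - (-1)·-0.977) / (10) = -0.457
  r = (-1 - (-4)·0.280 - (1)·-0.457 - (-3)·-0.977) / (-12) = 0.196
  s = (-12 - (-4)·0.280 - (-1)·-0.457 - (2)·0.196) / (11) = -1.066
Change: (-0.220, 0.643, 0.371, -0.089) → max |·| = 0.643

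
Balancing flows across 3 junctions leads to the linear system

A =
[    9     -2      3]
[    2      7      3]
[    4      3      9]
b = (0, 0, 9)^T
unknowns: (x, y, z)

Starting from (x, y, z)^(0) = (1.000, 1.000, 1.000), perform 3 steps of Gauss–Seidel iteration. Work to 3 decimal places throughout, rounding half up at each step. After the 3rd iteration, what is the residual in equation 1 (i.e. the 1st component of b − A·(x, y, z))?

-0.217

Iteration 1:
  x = (0 - (-2)·1.000 - (3)·1.000) / (9) = -0.111
  y = (0 - (2)·-0.111 - (3)·1.000) / (7) = -0.397
  z = (9 - (4)·-0.111 - (3)·-0.397) / (9) = 1.182
Iteration 2:
  x = (0 - (-2)·-0.397 - (3)·1.182) / (9) = -0.482
  y = (0 - (2)·-0.482 - (3)·1.182) / (7) = -0.369
  z = (9 - (4)·-0.482 - (3)·-0.369) / (9) = 1.337
Iteration 3:
  x = (0 - (-2)·-0.369 - (3)·1.337) / (9) = -0.528
  y = (0 - (2)·-0.528 - (3)·1.337) / (7) = -0.422
  z = (9 - (4)·-0.528 - (3)·-0.422) / (9) = 1.375
Residual b − A·x = (-0.217, -0.115, 0.003)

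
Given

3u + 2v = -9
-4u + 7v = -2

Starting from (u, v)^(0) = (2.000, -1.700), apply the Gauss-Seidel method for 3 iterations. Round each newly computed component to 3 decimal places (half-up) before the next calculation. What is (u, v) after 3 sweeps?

Iteration 1:
  u = (-9 - (2)·-1.700) / (3) = -1.867
  v = (-2 - (-4)·-1.867) / (7) = -1.353
Iteration 2:
  u = (-9 - (2)·-1.353) / (3) = -2.098
  v = (-2 - (-4)·-2.098) / (7) = -1.485
Iteration 3:
  u = (-9 - (2)·-1.485) / (3) = -2.010
  v = (-2 - (-4)·-2.010) / (7) = -1.434

(-2.010, -1.434)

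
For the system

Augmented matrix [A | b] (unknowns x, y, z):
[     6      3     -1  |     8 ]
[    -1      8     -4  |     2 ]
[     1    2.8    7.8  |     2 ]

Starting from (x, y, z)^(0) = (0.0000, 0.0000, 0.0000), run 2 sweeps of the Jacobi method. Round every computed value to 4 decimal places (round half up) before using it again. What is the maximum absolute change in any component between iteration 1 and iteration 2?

0.2949

Iteration 1:
  x = (8 - (3)·0.0000 - (-1)·0.0000) / (6) = 1.3333
  y = (2 - (-1)·0.0000 - (-4)·0.0000) / (8) = 0.2500
  z = (2 - (1)·0.0000 - (2.8)·0.0000) / (7.8) = 0.2564
Iteration 2:
  x = (8 - (3)·0.2500 - (-1)·0.2564) / (6) = 1.2511
  y = (2 - (-1)·1.3333 - (-4)·0.2564) / (8) = 0.5449
  z = (2 - (1)·1.3333 - (2.8)·0.2500) / (7.8) = -0.0043
Change: (-0.0822, 0.2949, -0.2607) → max |·| = 0.2949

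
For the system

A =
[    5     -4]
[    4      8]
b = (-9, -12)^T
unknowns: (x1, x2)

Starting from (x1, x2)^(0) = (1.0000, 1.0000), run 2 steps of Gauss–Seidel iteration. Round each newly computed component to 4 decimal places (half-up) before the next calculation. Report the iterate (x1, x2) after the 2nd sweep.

Iteration 1:
  x1 = (-9 - (-4)·1.0000) / (5) = -1.0000
  x2 = (-12 - (4)·-1.0000) / (8) = -1.0000
Iteration 2:
  x1 = (-9 - (-4)·-1.0000) / (5) = -2.6000
  x2 = (-12 - (4)·-2.6000) / (8) = -0.2000

(-2.6000, -0.2000)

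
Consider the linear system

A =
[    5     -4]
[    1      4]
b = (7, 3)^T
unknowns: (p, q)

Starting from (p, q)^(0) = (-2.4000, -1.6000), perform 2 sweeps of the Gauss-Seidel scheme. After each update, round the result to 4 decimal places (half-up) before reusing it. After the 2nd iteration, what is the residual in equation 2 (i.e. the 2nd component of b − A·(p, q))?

Iteration 1:
  p = (7 - (-4)·-1.6000) / (5) = 0.1200
  q = (3 - (1)·0.1200) / (4) = 0.7200
Iteration 2:
  p = (7 - (-4)·0.7200) / (5) = 1.9760
  q = (3 - (1)·1.9760) / (4) = 0.2560
Residual b − A·x = (-1.8560, 0.0000)

0.0000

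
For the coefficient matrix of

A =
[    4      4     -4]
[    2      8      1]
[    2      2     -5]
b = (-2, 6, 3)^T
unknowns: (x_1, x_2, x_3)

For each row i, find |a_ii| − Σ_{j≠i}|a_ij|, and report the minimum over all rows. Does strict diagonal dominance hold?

-4

row 1: |4| − (4+4) = -4
row 2: |8| − (2+1) = 5
row 3: |-5| − (2+2) = 1
minimum over rows = -4 → not strictly diagonally dominant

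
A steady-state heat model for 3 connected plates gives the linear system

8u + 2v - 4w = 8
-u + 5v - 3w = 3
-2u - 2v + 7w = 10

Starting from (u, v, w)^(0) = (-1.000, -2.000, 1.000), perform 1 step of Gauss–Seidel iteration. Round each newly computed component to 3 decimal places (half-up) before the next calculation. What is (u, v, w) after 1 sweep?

(2.000, 1.600, 2.457)

Iteration 1:
  u = (8 - (2)·-2.000 - (-4)·1.000) / (8) = 2.000
  v = (3 - (-1)·2.000 - (-3)·1.000) / (5) = 1.600
  w = (10 - (-2)·2.000 - (-2)·1.600) / (7) = 2.457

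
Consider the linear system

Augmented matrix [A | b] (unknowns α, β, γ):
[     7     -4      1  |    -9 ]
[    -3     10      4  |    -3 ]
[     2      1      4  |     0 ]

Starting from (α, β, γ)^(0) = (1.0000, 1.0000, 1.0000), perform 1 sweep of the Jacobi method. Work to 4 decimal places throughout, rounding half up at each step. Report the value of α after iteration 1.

Iteration 1:
  α = (-9 - (-4)·1.0000 - (1)·1.0000) / (7) = -0.8571
  β = (-3 - (-3)·1.0000 - (4)·1.0000) / (10) = -0.4000
  γ = (0 - (2)·1.0000 - (1)·1.0000) / (4) = -0.7500

-0.8571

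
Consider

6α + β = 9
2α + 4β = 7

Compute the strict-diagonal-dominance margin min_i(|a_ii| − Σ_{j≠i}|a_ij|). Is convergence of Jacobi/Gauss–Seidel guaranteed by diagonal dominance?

2

row 1: |6| − (1) = 5
row 2: |4| − (2) = 2
minimum over rows = 2 → strictly diagonally dominant (convergence guaranteed)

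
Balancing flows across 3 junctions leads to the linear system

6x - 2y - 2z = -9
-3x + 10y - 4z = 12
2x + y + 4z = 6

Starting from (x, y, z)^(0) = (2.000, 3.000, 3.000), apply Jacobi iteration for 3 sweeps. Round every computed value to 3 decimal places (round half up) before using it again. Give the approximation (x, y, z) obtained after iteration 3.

Iteration 1:
  x = (-9 - (-2)·3.000 - (-2)·3.000) / (6) = 0.500
  y = (12 - (-3)·2.000 - (-4)·3.000) / (10) = 3.000
  z = (6 - (2)·2.000 - (1)·3.000) / (4) = -0.250
Iteration 2:
  x = (-9 - (-2)·3.000 - (-2)·-0.250) / (6) = -0.583
  y = (12 - (-3)·0.500 - (-4)·-0.250) / (10) = 1.250
  z = (6 - (2)·0.500 - (1)·3.000) / (4) = 0.500
Iteration 3:
  x = (-9 - (-2)·1.250 - (-2)·0.500) / (6) = -0.917
  y = (12 - (-3)·-0.583 - (-4)·0.500) / (10) = 1.225
  z = (6 - (2)·-0.583 - (1)·1.250) / (4) = 1.479

(-0.917, 1.225, 1.479)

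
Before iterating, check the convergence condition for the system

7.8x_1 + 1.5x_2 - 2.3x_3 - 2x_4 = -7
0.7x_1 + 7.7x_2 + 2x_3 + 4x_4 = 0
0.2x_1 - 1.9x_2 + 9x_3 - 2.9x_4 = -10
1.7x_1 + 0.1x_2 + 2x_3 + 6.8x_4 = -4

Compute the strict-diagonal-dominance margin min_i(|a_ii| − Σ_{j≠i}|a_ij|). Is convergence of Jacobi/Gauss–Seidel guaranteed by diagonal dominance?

1

row 1: |7.8| − (1.5+2.3+2) = 2
row 2: |7.7| − (0.7+2+4) = 1
row 3: |9| − (0.2+1.9+2.9) = 4
row 4: |6.8| − (1.7+0.1+2) = 3
minimum over rows = 1 → strictly diagonally dominant (convergence guaranteed)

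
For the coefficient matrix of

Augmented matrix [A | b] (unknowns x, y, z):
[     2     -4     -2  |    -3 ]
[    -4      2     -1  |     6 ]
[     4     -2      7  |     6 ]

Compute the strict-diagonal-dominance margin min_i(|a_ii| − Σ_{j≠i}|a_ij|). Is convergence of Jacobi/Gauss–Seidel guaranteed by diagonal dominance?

row 1: |2| − (4+2) = -4
row 2: |2| − (4+1) = -3
row 3: |7| − (4+2) = 1
minimum over rows = -4 → not strictly diagonally dominant

-4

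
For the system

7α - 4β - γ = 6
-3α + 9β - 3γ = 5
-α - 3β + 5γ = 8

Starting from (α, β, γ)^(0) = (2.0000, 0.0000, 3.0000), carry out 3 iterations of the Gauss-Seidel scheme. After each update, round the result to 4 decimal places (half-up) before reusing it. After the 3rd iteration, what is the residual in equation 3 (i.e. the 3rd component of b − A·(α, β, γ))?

0.0000

Iteration 1:
  α = (6 - (-4)·0.0000 - (-1)·3.0000) / (7) = 1.2857
  β = (5 - (-3)·1.2857 - (-3)·3.0000) / (9) = 1.9841
  γ = (8 - (-1)·1.2857 - (-3)·1.9841) / (5) = 3.0476
Iteration 2:
  α = (6 - (-4)·1.9841 - (-1)·3.0476) / (7) = 2.4263
  β = (5 - (-3)·2.4263 - (-3)·3.0476) / (9) = 2.3802
  γ = (8 - (-1)·2.4263 - (-3)·2.3802) / (5) = 3.5134
Iteration 3:
  α = (6 - (-4)·2.3802 - (-1)·3.5134) / (7) = 2.7192
  β = (5 - (-3)·2.7192 - (-3)·3.5134) / (9) = 2.6331
  γ = (8 - (-1)·2.7192 - (-3)·2.6331) / (5) = 3.7237
Residual b − A·x = (1.2217, 0.6308, 0.0000)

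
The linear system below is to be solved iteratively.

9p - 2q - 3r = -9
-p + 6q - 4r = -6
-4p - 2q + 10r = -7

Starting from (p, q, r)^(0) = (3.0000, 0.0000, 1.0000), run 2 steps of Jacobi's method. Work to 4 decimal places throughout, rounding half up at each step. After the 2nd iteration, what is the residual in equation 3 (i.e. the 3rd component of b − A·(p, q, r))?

Iteration 1:
  p = (-9 - (-2)·0.0000 - (-3)·1.0000) / (9) = -0.6667
  q = (-6 - (-1)·3.0000 - (-4)·1.0000) / (6) = 0.1667
  r = (-7 - (-4)·3.0000 - (-2)·0.0000) / (10) = 0.5000
Iteration 2:
  p = (-9 - (-2)·0.1667 - (-3)·0.5000) / (9) = -0.7963
  q = (-6 - (-1)·-0.6667 - (-4)·0.5000) / (6) = -0.7778
  r = (-7 - (-4)·-0.6667 - (-2)·0.1667) / (10) = -0.9333
Residual b − A·x = (-6.1888, -5.8627, -2.4078)

-2.4078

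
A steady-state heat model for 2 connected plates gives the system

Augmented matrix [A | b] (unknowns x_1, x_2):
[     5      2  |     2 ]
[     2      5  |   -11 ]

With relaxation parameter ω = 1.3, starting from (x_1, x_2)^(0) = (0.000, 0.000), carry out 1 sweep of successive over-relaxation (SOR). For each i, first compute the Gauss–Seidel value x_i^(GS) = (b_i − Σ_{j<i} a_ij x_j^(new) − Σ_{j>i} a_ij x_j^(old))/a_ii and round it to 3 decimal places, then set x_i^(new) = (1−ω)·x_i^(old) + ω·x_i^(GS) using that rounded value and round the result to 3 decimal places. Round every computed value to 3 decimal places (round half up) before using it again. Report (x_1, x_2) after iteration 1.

Iteration 1:
  x_1: GS value = (2 - (2)·0.000) / (5) = 0.400;  x_1 ← (1−ω)·0.000 + ω·0.400 = 0.520
  x_2: GS value = (-11 - (2)·0.520) / (5) = -2.408;  x_2 ← (1−ω)·0.000 + ω·-2.408 = -3.130

(0.520, -3.130)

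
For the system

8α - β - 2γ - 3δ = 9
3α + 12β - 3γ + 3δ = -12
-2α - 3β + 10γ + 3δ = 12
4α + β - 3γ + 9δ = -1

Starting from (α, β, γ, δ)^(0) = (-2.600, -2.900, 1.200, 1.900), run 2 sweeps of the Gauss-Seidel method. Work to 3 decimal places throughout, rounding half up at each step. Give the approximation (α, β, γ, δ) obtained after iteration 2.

Iteration 1:
  α = (9 - (-1)·-2.900 - (-2)·1.200 - (-3)·1.900) / (8) = 1.775
  β = (-12 - (3)·1.775 - (-3)·1.200 - (3)·1.900) / (12) = -1.619
  γ = (12 - (-2)·1.775 - (-3)·-1.619 - (3)·1.900) / (10) = 0.499
  δ = (-1 - (4)·1.775 - (1)·-1.619 - (-3)·0.499) / (9) = -0.554
Iteration 2:
  α = (9 - (-1)·-1.619 - (-2)·0.499 - (-3)·-0.554) / (8) = 0.840
  β = (-12 - (3)·0.840 - (-3)·0.499 - (3)·-0.554) / (12) = -0.947
  γ = (12 - (-2)·0.840 - (-3)·-0.947 - (3)·-0.554) / (10) = 1.250
  δ = (-1 - (4)·0.840 - (1)·-0.947 - (-3)·1.250) / (9) = 0.037

(0.840, -0.947, 1.250, 0.037)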